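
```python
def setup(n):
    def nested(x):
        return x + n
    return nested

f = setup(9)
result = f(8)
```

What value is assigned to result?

Step 1: setup(9) creates a closure that captures n = 9.
Step 2: f(8) calls the closure with x = 8, returning 8 + 9 = 17.
Step 3: result = 17

The answer is 17.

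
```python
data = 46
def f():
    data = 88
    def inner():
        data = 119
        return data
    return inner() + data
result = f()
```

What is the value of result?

Step 1: f() has local data = 88. inner() has local data = 119.
Step 2: inner() returns its local data = 119.
Step 3: f() returns 119 + its own data (88) = 207

The answer is 207.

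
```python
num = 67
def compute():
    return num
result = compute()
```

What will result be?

Step 1: num = 67 is defined in the global scope.
Step 2: compute() looks up num. No local num exists, so Python checks the global scope via LEGB rule and finds num = 67.
Step 3: result = 67

The answer is 67.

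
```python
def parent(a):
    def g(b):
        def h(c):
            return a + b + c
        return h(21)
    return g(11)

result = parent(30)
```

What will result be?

Step 1: a = 30, b = 11, c = 21 across three nested scopes.
Step 2: h() accesses all three via LEGB rule.
Step 3: result = 30 + 11 + 21 = 62

The answer is 62.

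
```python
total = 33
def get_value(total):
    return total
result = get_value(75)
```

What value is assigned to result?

Step 1: Global total = 33.
Step 2: get_value(75) takes parameter total = 75, which shadows the global.
Step 3: result = 75

The answer is 75.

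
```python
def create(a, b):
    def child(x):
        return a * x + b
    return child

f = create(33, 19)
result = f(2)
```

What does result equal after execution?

Step 1: create(33, 19) captures a = 33, b = 19.
Step 2: f(2) computes 33 * 2 + 19 = 85.
Step 3: result = 85

The answer is 85.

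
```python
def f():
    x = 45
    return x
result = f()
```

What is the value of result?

Step 1: f() defines x = 45 in its local scope.
Step 2: return x finds the local variable x = 45.
Step 3: result = 45

The answer is 45.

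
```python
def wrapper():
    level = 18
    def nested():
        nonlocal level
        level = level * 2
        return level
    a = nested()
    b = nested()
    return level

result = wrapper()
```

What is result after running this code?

Step 1: level starts at 18.
Step 2: First nested(): level = 18 * 2 = 36.
Step 3: Second nested(): level = 36 * 2 = 72.
Step 4: result = 72

The answer is 72.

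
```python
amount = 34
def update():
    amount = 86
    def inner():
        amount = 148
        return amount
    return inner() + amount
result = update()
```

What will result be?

Step 1: update() has local amount = 86. inner() has local amount = 148.
Step 2: inner() returns its local amount = 148.
Step 3: update() returns 148 + its own amount (86) = 234

The answer is 234.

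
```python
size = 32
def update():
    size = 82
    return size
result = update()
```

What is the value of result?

Step 1: Global size = 32.
Step 2: update() creates local size = 82, shadowing the global.
Step 3: Returns local size = 82. result = 82

The answer is 82.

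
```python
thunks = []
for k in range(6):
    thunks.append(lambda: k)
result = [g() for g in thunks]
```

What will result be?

Step 1: All 6 lambdas share the same variable k.
Step 2: After the loop, k = 5.
Step 3: Each call returns 5. result = [5, 5, 5, 5, 5, 5]

The answer is [5, 5, 5, 5, 5, 5].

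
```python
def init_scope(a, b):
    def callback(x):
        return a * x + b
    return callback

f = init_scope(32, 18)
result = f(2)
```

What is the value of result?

Step 1: init_scope(32, 18) captures a = 32, b = 18.
Step 2: f(2) computes 32 * 2 + 18 = 82.
Step 3: result = 82

The answer is 82.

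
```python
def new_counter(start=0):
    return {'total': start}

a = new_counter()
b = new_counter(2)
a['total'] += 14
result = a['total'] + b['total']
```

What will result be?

Step 1: new_counter() returns a new dict each call (immutable default 0).
Step 2: a = {'total': 0}, b = {'total': 2}.
Step 3: a['total'] += 14 = 14. result = 14 + 2 = 16

The answer is 16.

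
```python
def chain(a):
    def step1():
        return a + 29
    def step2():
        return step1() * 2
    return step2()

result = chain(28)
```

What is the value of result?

Step 1: chain(28) captures a = 28.
Step 2: step2() calls step1() which returns 28 + 29 = 57.
Step 3: step2() returns 57 * 2 = 114

The answer is 114.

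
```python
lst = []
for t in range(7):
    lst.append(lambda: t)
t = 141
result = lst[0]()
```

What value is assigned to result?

Step 1: Lambdas capture the variable t by reference, not by value.
Step 2: After the loop, t is reassigned to 141.
Step 3: lst[0]() looks up the current t = 141. result = 141

The answer is 141.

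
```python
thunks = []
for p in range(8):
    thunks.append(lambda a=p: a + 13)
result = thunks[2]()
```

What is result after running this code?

Step 1: Default argument a=p captures p's value at definition time.
Step 2: thunks[2] was defined when p = 2, so a defaults to 2.
Step 3: result = 2 + 13 = 15 (default arg fixes the late binding issue)

The answer is 15.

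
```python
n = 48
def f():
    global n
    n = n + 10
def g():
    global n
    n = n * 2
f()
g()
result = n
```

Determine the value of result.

Step 1: n = 48.
Step 2: f() adds 10: n = 48 + 10 = 58.
Step 3: g() doubles: n = 58 * 2 = 116.
Step 4: result = 116

The answer is 116.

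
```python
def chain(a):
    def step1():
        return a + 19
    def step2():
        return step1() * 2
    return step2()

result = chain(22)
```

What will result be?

Step 1: chain(22) captures a = 22.
Step 2: step2() calls step1() which returns 22 + 19 = 41.
Step 3: step2() returns 41 * 2 = 82

The answer is 82.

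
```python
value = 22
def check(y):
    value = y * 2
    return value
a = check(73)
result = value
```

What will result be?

Step 1: Global value = 22.
Step 2: check(73) creates local value = 73 * 2 = 146.
Step 3: Global value unchanged because no global keyword. result = 22

The answer is 22.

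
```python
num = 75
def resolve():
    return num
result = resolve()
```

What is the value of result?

Step 1: num = 75 is defined in the global scope.
Step 2: resolve() looks up num. No local num exists, so Python checks the global scope via LEGB rule and finds num = 75.
Step 3: result = 75

The answer is 75.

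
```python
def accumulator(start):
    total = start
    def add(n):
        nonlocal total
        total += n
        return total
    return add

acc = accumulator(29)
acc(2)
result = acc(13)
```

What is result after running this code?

Step 1: accumulator(29) creates closure with total = 29.
Step 2: First acc(2): total = 29 + 2 = 31.
Step 3: Second acc(13): total = 31 + 13 = 44. result = 44

The answer is 44.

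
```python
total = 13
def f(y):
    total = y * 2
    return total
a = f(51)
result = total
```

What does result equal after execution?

Step 1: Global total = 13.
Step 2: f(51) creates local total = 51 * 2 = 102.
Step 3: Global total unchanged because no global keyword. result = 13

The answer is 13.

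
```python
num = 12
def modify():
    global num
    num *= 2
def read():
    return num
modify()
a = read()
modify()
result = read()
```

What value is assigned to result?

Step 1: num = 12.
Step 2: First modify(): num = 12 * 2 = 24.
Step 3: Second modify(): num = 24 * 2 = 48.
Step 4: read() returns 48

The answer is 48.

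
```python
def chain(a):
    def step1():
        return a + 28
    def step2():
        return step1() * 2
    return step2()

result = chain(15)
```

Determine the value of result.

Step 1: chain(15) captures a = 15.
Step 2: step2() calls step1() which returns 15 + 28 = 43.
Step 3: step2() returns 43 * 2 = 86

The answer is 86.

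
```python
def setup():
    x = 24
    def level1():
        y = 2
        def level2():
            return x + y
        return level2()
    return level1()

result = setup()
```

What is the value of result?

Step 1: x = 24 in setup. y = 2 in level1.
Step 2: level2() reads x = 24 and y = 2 from enclosing scopes.
Step 3: result = 24 + 2 = 26

The answer is 26.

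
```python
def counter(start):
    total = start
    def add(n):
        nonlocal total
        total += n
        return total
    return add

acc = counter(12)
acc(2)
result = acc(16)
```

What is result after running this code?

Step 1: counter(12) creates closure with total = 12.
Step 2: First acc(2): total = 12 + 2 = 14.
Step 3: Second acc(16): total = 14 + 16 = 30. result = 30

The answer is 30.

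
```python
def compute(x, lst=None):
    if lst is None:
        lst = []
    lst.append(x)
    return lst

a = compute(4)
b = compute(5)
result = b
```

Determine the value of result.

Step 1: None default with guard creates a NEW list each call.
Step 2: a = [4] (fresh list). b = [5] (another fresh list).
Step 3: result = [5] (this is the fix for mutable default)

The answer is [5].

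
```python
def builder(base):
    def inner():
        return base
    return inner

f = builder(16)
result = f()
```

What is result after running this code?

Step 1: builder(16) creates closure capturing base = 16.
Step 2: f() returns the captured base = 16.
Step 3: result = 16

The answer is 16.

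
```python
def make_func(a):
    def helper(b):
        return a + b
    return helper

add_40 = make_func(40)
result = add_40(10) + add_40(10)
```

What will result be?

Step 1: add_40 captures a = 40.
Step 2: add_40(10) = 40 + 10 = 50, called twice.
Step 3: result = 50 + 50 = 100

The answer is 100.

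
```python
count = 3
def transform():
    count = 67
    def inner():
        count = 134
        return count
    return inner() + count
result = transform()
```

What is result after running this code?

Step 1: transform() has local count = 67. inner() has local count = 134.
Step 2: inner() returns its local count = 134.
Step 3: transform() returns 134 + its own count (67) = 201

The answer is 201.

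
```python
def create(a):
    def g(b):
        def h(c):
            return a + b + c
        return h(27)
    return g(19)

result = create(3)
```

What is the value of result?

Step 1: a = 3, b = 19, c = 27 across three nested scopes.
Step 2: h() accesses all three via LEGB rule.
Step 3: result = 3 + 19 + 27 = 49

The answer is 49.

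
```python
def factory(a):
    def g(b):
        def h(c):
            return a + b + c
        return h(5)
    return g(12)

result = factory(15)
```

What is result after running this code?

Step 1: a = 15, b = 12, c = 5 across three nested scopes.
Step 2: h() accesses all three via LEGB rule.
Step 3: result = 15 + 12 + 5 = 32

The answer is 32.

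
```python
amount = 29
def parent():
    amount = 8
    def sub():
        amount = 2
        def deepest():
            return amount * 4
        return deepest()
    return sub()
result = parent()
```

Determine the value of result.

Step 1: deepest() looks up amount through LEGB: not local, finds amount = 2 in enclosing sub().
Step 2: Returns 2 * 4 = 8.
Step 3: result = 8

The answer is 8.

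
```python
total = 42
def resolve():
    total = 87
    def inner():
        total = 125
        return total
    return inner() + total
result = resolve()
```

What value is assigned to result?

Step 1: resolve() has local total = 87. inner() has local total = 125.
Step 2: inner() returns its local total = 125.
Step 3: resolve() returns 125 + its own total (87) = 212

The answer is 212.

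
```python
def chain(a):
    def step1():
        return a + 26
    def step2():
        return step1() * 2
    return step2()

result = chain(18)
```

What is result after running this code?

Step 1: chain(18) captures a = 18.
Step 2: step2() calls step1() which returns 18 + 26 = 44.
Step 3: step2() returns 44 * 2 = 88

The answer is 88.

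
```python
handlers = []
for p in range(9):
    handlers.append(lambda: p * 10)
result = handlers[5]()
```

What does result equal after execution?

Step 1: All lambdas reference the same variable p (late binding).
Step 2: After the loop, p = 8. Every lambda returns p * 10.
Step 3: handlers[5]() = 8 * 10 = 80

The answer is 80.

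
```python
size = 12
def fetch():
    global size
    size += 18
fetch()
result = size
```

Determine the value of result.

Step 1: size = 12 globally.
Step 2: fetch() modifies global size: size += 18 = 30.
Step 3: result = 30

The answer is 30.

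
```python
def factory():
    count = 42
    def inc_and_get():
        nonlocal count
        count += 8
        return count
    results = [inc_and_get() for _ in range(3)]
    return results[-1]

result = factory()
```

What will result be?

Step 1: count = 42.
Step 2: Three calls to inc_and_get(), each adding 8.
Step 3: Last value = 42 + 8 * 3 = 66

The answer is 66.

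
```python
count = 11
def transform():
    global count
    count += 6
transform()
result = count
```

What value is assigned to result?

Step 1: count = 11 globally.
Step 2: transform() modifies global count: count += 6 = 17.
Step 3: result = 17

The answer is 17.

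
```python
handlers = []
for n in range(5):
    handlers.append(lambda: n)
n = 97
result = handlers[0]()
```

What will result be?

Step 1: Lambdas capture the variable n by reference, not by value.
Step 2: After the loop, n is reassigned to 97.
Step 3: handlers[0]() looks up the current n = 97. result = 97

The answer is 97.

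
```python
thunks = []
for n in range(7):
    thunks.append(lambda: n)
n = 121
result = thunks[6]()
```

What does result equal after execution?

Step 1: Lambdas capture the variable n by reference, not by value.
Step 2: After the loop, n is reassigned to 121.
Step 3: thunks[6]() looks up the current n = 121. result = 121

The answer is 121.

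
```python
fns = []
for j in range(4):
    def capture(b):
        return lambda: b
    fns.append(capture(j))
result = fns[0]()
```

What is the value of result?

Step 1: capture(j) creates a new scope capturing b = j at call time.
Step 2: fns[0] = capture(0), so its lambda captures b = 0.
Step 3: result = 0 (closure factory fixes late binding)

The answer is 0.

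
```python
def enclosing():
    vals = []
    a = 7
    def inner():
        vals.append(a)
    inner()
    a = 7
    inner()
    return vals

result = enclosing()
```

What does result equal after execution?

Step 1: a = 7. inner() appends current a to vals.
Step 2: First inner(): appends 7. Then a = 7.
Step 3: Second inner(): appends 7 (closure sees updated a). result = [7, 7]

The answer is [7, 7].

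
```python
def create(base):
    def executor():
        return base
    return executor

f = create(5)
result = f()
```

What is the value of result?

Step 1: create(5) creates closure capturing base = 5.
Step 2: f() returns the captured base = 5.
Step 3: result = 5

The answer is 5.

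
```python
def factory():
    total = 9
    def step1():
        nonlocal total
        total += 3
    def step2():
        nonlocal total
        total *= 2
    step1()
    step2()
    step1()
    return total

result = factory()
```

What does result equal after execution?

Step 1: total = 9.
Step 2: step1(): total = 9 + 3 = 12.
Step 3: step2(): total = 12 * 2 = 24.
Step 4: step1(): total = 24 + 3 = 27. result = 27

The answer is 27.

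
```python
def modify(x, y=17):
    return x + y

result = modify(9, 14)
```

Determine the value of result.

Step 1: modify(9, 14) overrides default y with 14.
Step 2: Returns 9 + 14 = 23.
Step 3: result = 23

The answer is 23.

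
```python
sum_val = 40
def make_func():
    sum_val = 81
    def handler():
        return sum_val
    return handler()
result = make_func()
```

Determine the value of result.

Step 1: sum_val = 40 globally, but make_func() defines sum_val = 81 locally.
Step 2: handler() looks up sum_val. Not in local scope, so checks enclosing scope (make_func) and finds sum_val = 81.
Step 3: result = 81

The answer is 81.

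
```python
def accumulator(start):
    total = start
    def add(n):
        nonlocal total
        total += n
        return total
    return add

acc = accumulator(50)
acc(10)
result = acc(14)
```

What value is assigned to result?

Step 1: accumulator(50) creates closure with total = 50.
Step 2: First acc(10): total = 50 + 10 = 60.
Step 3: Second acc(14): total = 60 + 14 = 74. result = 74

The answer is 74.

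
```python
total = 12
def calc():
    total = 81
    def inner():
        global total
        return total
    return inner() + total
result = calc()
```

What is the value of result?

Step 1: Global total = 12. calc() shadows with local total = 81.
Step 2: inner() uses global keyword, so inner() returns global total = 12.
Step 3: calc() returns 12 + 81 = 93

The answer is 93.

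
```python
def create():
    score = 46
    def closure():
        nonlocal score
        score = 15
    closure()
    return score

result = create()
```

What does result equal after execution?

Step 1: create() sets score = 46.
Step 2: closure() uses nonlocal to reassign score = 15.
Step 3: result = 15

The answer is 15.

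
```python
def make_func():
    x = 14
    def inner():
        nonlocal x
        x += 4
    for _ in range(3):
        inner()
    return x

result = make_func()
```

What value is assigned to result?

Step 1: x = 14.
Step 2: inner() is called 3 times in a loop, each adding 4 via nonlocal.
Step 3: x = 14 + 4 * 3 = 26

The answer is 26.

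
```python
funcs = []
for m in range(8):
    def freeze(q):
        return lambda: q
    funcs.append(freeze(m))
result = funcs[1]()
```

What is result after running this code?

Step 1: freeze(m) creates a new scope capturing q = m at call time.
Step 2: funcs[1] = freeze(1), so its lambda captures q = 1.
Step 3: result = 1 (closure factory fixes late binding)

The answer is 1.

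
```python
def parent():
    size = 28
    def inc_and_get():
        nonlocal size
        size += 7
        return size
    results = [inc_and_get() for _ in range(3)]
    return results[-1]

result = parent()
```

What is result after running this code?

Step 1: size = 28.
Step 2: Three calls to inc_and_get(), each adding 7.
Step 3: Last value = 28 + 7 * 3 = 49

The answer is 49.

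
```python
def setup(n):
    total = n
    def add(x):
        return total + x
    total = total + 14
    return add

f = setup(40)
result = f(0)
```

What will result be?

Step 1: setup(40) sets total = 40, then total = 40 + 14 = 54.
Step 2: Closures capture by reference, so add sees total = 54.
Step 3: f(0) returns 54 + 0 = 54

The answer is 54.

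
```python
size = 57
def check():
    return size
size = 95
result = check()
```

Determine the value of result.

Step 1: size is first set to 57, then reassigned to 95.
Step 2: check() is called after the reassignment, so it looks up the current global size = 95.
Step 3: result = 95

The answer is 95.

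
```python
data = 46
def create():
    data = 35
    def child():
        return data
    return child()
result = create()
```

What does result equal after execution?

Step 1: data = 46 globally, but create() defines data = 35 locally.
Step 2: child() looks up data. Not in local scope, so checks enclosing scope (create) and finds data = 35.
Step 3: result = 35

The answer is 35.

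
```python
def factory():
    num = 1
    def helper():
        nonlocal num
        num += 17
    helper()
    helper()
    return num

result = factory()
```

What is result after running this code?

Step 1: num starts at 1.
Step 2: helper() is called 2 times, each adding 17.
Step 3: num = 1 + 17 * 2 = 35

The answer is 35.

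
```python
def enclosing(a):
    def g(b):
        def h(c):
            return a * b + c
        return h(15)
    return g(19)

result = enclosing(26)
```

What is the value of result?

Step 1: a = 26, b = 19, c = 15.
Step 2: h() computes a * b + c = 26 * 19 + 15 = 509.
Step 3: result = 509

The answer is 509.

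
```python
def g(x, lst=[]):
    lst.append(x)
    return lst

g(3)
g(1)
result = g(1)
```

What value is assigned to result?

Step 1: Mutable default argument gotcha! The list [] is created once.
Step 2: Each call appends to the SAME list: [3], [3, 1], [3, 1, 1].
Step 3: result = [3, 1, 1]

The answer is [3, 1, 1].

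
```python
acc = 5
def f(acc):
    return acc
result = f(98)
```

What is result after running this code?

Step 1: Global acc = 5.
Step 2: f(98) takes parameter acc = 98, which shadows the global.
Step 3: result = 98

The answer is 98.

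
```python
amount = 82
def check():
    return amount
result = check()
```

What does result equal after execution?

Step 1: amount = 82 is defined in the global scope.
Step 2: check() looks up amount. No local amount exists, so Python checks the global scope via LEGB rule and finds amount = 82.
Step 3: result = 82

The answer is 82.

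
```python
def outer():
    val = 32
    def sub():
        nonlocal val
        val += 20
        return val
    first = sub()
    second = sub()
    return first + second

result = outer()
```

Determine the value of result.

Step 1: val starts at 32.
Step 2: First call: val = 32 + 20 = 52, returns 52.
Step 3: Second call: val = 52 + 20 = 72, returns 72.
Step 4: result = 52 + 72 = 124

The answer is 124.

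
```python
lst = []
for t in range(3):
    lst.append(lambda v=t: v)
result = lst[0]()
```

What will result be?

Step 1: Default argument v=t captures t's value at each iteration.
Step 2: lst[0] captured v = 0 when t was 0.
Step 3: result = 0

The answer is 0.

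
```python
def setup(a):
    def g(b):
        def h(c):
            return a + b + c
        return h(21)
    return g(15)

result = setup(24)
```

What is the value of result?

Step 1: a = 24, b = 15, c = 21 across three nested scopes.
Step 2: h() accesses all three via LEGB rule.
Step 3: result = 24 + 15 + 21 = 60

The answer is 60.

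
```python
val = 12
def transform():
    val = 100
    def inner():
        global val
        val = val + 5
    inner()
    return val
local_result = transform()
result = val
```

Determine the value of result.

Step 1: Global val = 12. transform() creates local val = 100.
Step 2: inner() declares global val and adds 5: global val = 12 + 5 = 17.
Step 3: transform() returns its local val = 100 (unaffected by inner).
Step 4: result = global val = 17

The answer is 17.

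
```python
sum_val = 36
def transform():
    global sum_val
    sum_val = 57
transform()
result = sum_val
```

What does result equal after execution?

Step 1: sum_val = 36 globally.
Step 2: transform() declares global sum_val and sets it to 57.
Step 3: After transform(), global sum_val = 57. result = 57

The answer is 57.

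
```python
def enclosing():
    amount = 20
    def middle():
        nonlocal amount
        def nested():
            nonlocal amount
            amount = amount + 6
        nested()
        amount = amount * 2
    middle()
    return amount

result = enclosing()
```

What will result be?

Step 1: amount = 20.
Step 2: nested() adds 6: amount = 20 + 6 = 26.
Step 3: middle() doubles: amount = 26 * 2 = 52.
Step 4: result = 52

The answer is 52.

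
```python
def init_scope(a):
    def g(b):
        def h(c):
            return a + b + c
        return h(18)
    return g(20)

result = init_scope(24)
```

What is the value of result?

Step 1: a = 24, b = 20, c = 18 across three nested scopes.
Step 2: h() accesses all three via LEGB rule.
Step 3: result = 24 + 20 + 18 = 62

The answer is 62.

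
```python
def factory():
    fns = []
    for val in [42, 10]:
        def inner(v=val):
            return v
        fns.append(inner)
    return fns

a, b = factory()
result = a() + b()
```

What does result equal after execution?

Step 1: Default argument v=val captures val at each iteration.
Step 2: a() returns 42 (captured at first iteration), b() returns 10 (captured at second).
Step 3: result = 42 + 10 = 52

The answer is 52.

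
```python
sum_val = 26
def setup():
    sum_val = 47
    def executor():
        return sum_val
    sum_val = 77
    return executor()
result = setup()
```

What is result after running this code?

Step 1: setup() sets sum_val = 47, then later sum_val = 77.
Step 2: executor() is called after sum_val is reassigned to 77. Closures capture variables by reference, not by value.
Step 3: result = 77

The answer is 77.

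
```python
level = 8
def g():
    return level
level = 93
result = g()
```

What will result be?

Step 1: level is first set to 8, then reassigned to 93.
Step 2: g() is called after the reassignment, so it looks up the current global level = 93.
Step 3: result = 93

The answer is 93.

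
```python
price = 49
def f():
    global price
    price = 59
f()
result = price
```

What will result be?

Step 1: price = 49 globally.
Step 2: f() declares global price and sets it to 59.
Step 3: After f(), global price = 59. result = 59

The answer is 59.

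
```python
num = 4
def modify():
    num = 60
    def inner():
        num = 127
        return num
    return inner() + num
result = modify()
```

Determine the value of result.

Step 1: modify() has local num = 60. inner() has local num = 127.
Step 2: inner() returns its local num = 127.
Step 3: modify() returns 127 + its own num (60) = 187

The answer is 187.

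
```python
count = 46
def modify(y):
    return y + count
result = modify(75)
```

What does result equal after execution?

Step 1: count = 46 is defined globally.
Step 2: modify(75) uses parameter y = 75 and looks up count from global scope = 46.
Step 3: result = 75 + 46 = 121

The answer is 121.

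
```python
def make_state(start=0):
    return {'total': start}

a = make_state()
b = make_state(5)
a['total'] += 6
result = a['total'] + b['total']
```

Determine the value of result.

Step 1: make_state() returns a new dict each call (immutable default 0).
Step 2: a = {'total': 0}, b = {'total': 5}.
Step 3: a['total'] += 6 = 6. result = 6 + 5 = 11

The answer is 11.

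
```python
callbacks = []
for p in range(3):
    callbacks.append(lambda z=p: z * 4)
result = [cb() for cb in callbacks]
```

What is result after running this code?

Step 1: Default arg z=p captures p at each iteration.
Step 2: callbacks[k] has z defaulting to k, returns k * 4.
Step 3: result = [0, 4, 8]

The answer is [0, 4, 8].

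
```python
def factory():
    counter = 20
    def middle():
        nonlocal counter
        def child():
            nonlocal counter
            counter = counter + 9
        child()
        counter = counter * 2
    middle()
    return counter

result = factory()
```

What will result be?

Step 1: counter = 20.
Step 2: child() adds 9: counter = 20 + 9 = 29.
Step 3: middle() doubles: counter = 29 * 2 = 58.
Step 4: result = 58

The answer is 58.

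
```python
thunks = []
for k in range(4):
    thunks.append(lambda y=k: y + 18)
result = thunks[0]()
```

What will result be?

Step 1: Default argument y=k captures k's value at definition time.
Step 2: thunks[0] was defined when k = 0, so y defaults to 0.
Step 3: result = 0 + 18 = 18 (default arg fixes the late binding issue)

The answer is 18.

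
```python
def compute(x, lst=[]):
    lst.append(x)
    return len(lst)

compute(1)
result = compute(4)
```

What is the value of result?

Step 1: Mutable default list persists between calls.
Step 2: First call: lst = [1], len = 1. Second call: lst = [1, 4], len = 2.
Step 3: result = 2

The answer is 2.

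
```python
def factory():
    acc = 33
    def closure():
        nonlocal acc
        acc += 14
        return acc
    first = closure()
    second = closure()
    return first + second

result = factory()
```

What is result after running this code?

Step 1: acc starts at 33.
Step 2: First call: acc = 33 + 14 = 47, returns 47.
Step 3: Second call: acc = 47 + 14 = 61, returns 61.
Step 4: result = 47 + 61 = 108

The answer is 108.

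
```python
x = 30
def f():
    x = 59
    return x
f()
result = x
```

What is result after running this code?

Step 1: Global x = 30.
Step 2: f() creates local x = 59 (shadow, not modification).
Step 3: After f() returns, global x is unchanged. result = 30

The answer is 30.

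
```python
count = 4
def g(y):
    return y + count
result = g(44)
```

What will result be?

Step 1: count = 4 is defined globally.
Step 2: g(44) uses parameter y = 44 and looks up count from global scope = 4.
Step 3: result = 44 + 4 = 48

The answer is 48.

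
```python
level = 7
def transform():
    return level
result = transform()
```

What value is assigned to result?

Step 1: level = 7 is defined in the global scope.
Step 2: transform() looks up level. No local level exists, so Python checks the global scope via LEGB rule and finds level = 7.
Step 3: result = 7

The answer is 7.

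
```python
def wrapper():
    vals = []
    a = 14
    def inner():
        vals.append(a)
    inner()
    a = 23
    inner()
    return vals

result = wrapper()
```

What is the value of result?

Step 1: a = 14. inner() appends current a to vals.
Step 2: First inner(): appends 14. Then a = 23.
Step 3: Second inner(): appends 23 (closure sees updated a). result = [14, 23]

The answer is [14, 23].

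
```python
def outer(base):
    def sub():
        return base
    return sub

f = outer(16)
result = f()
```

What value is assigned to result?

Step 1: outer(16) creates closure capturing base = 16.
Step 2: f() returns the captured base = 16.
Step 3: result = 16

The answer is 16.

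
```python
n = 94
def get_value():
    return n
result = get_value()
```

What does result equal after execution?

Step 1: n = 94 is defined in the global scope.
Step 2: get_value() looks up n. No local n exists, so Python checks the global scope via LEGB rule and finds n = 94.
Step 3: result = 94

The answer is 94.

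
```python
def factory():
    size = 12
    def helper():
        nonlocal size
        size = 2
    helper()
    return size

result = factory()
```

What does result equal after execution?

Step 1: factory() sets size = 12.
Step 2: helper() uses nonlocal to reassign size = 2.
Step 3: result = 2

The answer is 2.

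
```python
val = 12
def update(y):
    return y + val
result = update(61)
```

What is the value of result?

Step 1: val = 12 is defined globally.
Step 2: update(61) uses parameter y = 61 and looks up val from global scope = 12.
Step 3: result = 61 + 12 = 73

The answer is 73.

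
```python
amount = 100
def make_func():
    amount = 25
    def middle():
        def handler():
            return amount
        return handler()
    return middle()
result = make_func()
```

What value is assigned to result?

Step 1: make_func() defines amount = 25. middle() and handler() have no local amount.
Step 2: handler() checks local (none), enclosing middle() (none), enclosing make_func() and finds amount = 25.
Step 3: result = 25

The answer is 25.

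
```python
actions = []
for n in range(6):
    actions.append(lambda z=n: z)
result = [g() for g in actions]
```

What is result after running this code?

Step 1: Default arg z=n captures n at each iteration.
Step 2: Each lambda has its own default: 0, 1, ..., 5.
Step 3: result = [0, 1, 2, 3, 4, 5]

The answer is [0, 1, 2, 3, 4, 5].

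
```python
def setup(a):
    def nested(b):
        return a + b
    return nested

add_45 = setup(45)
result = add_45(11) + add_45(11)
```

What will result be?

Step 1: add_45 captures a = 45.
Step 2: add_45(11) = 45 + 11 = 56, called twice.
Step 3: result = 56 + 56 = 112

The answer is 112.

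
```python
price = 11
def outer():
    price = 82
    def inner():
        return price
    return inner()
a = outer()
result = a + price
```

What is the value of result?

Step 1: outer() has local price = 82. inner() reads from enclosing.
Step 2: outer() returns 82. Global price = 11 unchanged.
Step 3: result = 82 + 11 = 93

The answer is 93.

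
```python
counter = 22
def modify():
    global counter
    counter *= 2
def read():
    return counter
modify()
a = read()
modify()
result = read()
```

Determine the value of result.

Step 1: counter = 22.
Step 2: First modify(): counter = 22 * 2 = 44.
Step 3: Second modify(): counter = 44 * 2 = 88.
Step 4: read() returns 88

The answer is 88.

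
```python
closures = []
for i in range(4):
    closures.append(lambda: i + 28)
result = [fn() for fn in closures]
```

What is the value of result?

Step 1: All lambdas capture i by reference. After the loop, i = 3.
Step 2: Each call returns 3 + 28 = 31.
Step 3: result = [31, 31, 31, 31]

The answer is [31, 31, 31, 31].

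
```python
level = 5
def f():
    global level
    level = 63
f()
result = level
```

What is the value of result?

Step 1: level = 5 globally.
Step 2: f() declares global level and sets it to 63.
Step 3: After f(), global level = 63. result = 63

The answer is 63.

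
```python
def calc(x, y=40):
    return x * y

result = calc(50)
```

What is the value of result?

Step 1: calc(50) uses default y = 40.
Step 2: Returns 50 * 40 = 2000.
Step 3: result = 2000

The answer is 2000.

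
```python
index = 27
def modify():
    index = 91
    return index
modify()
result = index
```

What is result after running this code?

Step 1: Global index = 27.
Step 2: modify() creates local index = 91 (shadow, not modification).
Step 3: After modify() returns, global index is unchanged. result = 27

The answer is 27.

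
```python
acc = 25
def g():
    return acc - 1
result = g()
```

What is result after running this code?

Step 1: acc = 25 is defined globally.
Step 2: g() looks up acc from global scope = 25, then computes 25 - 1 = 24.
Step 3: result = 24

The answer is 24.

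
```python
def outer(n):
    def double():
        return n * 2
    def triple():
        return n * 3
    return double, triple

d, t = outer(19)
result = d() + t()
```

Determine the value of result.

Step 1: Both closures capture the same n = 19.
Step 2: d() = 19 * 2 = 38, t() = 19 * 3 = 57.
Step 3: result = 38 + 57 = 95

The answer is 95.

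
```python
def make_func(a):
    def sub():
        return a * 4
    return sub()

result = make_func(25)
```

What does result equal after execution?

Step 1: make_func(25) binds parameter a = 25.
Step 2: sub() accesses a = 25 from enclosing scope.
Step 3: result = 25 * 4 = 100

The answer is 100.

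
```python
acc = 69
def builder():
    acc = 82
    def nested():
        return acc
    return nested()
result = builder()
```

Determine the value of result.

Step 1: acc = 69 globally, but builder() defines acc = 82 locally.
Step 2: nested() looks up acc. Not in local scope, so checks enclosing scope (builder) and finds acc = 82.
Step 3: result = 82

The answer is 82.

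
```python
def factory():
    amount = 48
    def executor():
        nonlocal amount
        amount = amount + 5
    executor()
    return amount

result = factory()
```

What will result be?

Step 1: factory() sets amount = 48.
Step 2: executor() uses nonlocal to modify amount in factory's scope: amount = 48 + 5 = 53.
Step 3: factory() returns the modified amount = 53

The answer is 53.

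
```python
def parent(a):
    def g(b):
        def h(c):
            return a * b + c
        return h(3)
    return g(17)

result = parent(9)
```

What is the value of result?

Step 1: a = 9, b = 17, c = 3.
Step 2: h() computes a * b + c = 9 * 17 + 3 = 156.
Step 3: result = 156

The answer is 156.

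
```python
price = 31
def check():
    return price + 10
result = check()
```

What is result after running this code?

Step 1: price = 31 is defined globally.
Step 2: check() looks up price from global scope = 31, then computes 31 + 10 = 41.
Step 3: result = 41

The answer is 41.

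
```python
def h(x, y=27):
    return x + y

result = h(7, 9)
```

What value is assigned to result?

Step 1: h(7, 9) overrides default y with 9.
Step 2: Returns 7 + 9 = 16.
Step 3: result = 16

The answer is 16.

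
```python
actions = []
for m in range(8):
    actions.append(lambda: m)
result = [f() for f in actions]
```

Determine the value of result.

Step 1: All 8 lambdas share the same variable m.
Step 2: After the loop, m = 7.
Step 3: Each call returns 7. result = [7, 7, 7, 7, 7, 7, 7, 7]

The answer is [7, 7, 7, 7, 7, 7, 7, 7].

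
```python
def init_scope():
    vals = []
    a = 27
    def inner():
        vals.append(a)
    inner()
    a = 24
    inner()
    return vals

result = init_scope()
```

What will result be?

Step 1: a = 27. inner() appends current a to vals.
Step 2: First inner(): appends 27. Then a = 24.
Step 3: Second inner(): appends 24 (closure sees updated a). result = [27, 24]

The answer is [27, 24].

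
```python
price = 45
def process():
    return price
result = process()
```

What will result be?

Step 1: price = 45 is defined in the global scope.
Step 2: process() looks up price. No local price exists, so Python checks the global scope via LEGB rule and finds price = 45.
Step 3: result = 45

The answer is 45.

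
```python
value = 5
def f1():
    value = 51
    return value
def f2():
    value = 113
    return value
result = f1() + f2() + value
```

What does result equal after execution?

Step 1: Each function shadows global value with its own local.
Step 2: f1() returns 51, f2() returns 113.
Step 3: Global value = 5 is unchanged. result = 51 + 113 + 5 = 169

The answer is 169.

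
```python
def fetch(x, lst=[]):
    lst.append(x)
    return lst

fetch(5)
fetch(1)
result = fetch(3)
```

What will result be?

Step 1: Mutable default argument gotcha! The list [] is created once.
Step 2: Each call appends to the SAME list: [5], [5, 1], [5, 1, 3].
Step 3: result = [5, 1, 3]

The answer is [5, 1, 3].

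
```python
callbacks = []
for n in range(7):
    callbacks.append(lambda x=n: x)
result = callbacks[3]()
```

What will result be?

Step 1: Default argument x=n captures n's value at each iteration.
Step 2: callbacks[3] captured x = 3 when n was 3.
Step 3: result = 3

The answer is 3.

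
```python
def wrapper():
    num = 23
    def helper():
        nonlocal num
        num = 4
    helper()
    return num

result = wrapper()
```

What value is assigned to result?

Step 1: wrapper() sets num = 23.
Step 2: helper() uses nonlocal to reassign num = 4.
Step 3: result = 4

The answer is 4.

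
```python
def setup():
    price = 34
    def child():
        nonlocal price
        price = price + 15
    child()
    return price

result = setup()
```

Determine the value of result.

Step 1: setup() sets price = 34.
Step 2: child() uses nonlocal to modify price in setup's scope: price = 34 + 15 = 49.
Step 3: setup() returns the modified price = 49

The answer is 49.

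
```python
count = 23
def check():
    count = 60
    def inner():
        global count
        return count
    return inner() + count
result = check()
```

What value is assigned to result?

Step 1: Global count = 23. check() shadows with local count = 60.
Step 2: inner() uses global keyword, so inner() returns global count = 23.
Step 3: check() returns 23 + 60 = 83

The answer is 83.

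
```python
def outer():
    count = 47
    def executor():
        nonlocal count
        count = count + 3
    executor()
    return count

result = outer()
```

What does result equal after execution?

Step 1: outer() sets count = 47.
Step 2: executor() uses nonlocal to modify count in outer's scope: count = 47 + 3 = 50.
Step 3: outer() returns the modified count = 50

The answer is 50.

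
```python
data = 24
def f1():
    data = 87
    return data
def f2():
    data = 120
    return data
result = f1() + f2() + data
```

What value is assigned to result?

Step 1: Each function shadows global data with its own local.
Step 2: f1() returns 87, f2() returns 120.
Step 3: Global data = 24 is unchanged. result = 87 + 120 + 24 = 231

The answer is 231.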